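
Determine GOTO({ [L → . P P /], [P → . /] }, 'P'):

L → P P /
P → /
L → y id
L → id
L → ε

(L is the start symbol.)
GOTO(I, 'P') = CLOSURE({ [A → αX.β] : [A → α.Xβ] ∈ I, X = 'P' })

Items with dot before 'P', with the dot advanced:
  [L → . P P /] → [L → P . P /]
Closure of the advanced items:
  [L → P . P /] has the dot before P: add [P → . /]

GOTO = { [L → P . P /], [P → . /] }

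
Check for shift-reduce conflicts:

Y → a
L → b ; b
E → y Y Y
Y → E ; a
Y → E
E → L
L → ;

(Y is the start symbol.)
A shift-reduce conflict occurs when an LR(0) state has both:
  - a complete (reduce) item [A → α .] (dot at the end), and
  - a shift item [B → β . c γ] (dot before a terminal).

Augment with Y' → Y and build the canonical LR(0) collection (I0 = CLOSURE({[Y' → . Y]}), then GOTO on every symbol after a dot until no new states appear). It has 14 states:
  I0: { [E → . L], [E → . y Y Y], [L → . ;], [L → . b ; b], [Y → . E ; a], [Y → . E], [Y → . a], [Y' → . Y] }  — shift
  I1: { [L → ; .] }  — reduce
  I2: { [Y → E . ; a], [Y → E .] }  — shift, reduce
  I3: { [E → L .] }  — reduce
  I4: { [Y' → Y .] }  — accept
  I5: { [Y → a .] }  — reduce
  I6: { [L → b . ; b] }  — shift
  I7: { [E → . L], [E → . y Y Y], [E → y . Y Y], [L → . ;], [L → . b ; b], [Y → . E ; a], [Y → . E], [Y → . a] }  — shift
  I8: { [E → . L], [E → . y Y Y], [E → y Y . Y], [L → . ;], [L → . b ; b], [Y → . E ; a], [Y → . E], [Y → . a] }  — shift
  I9: { [E → y Y Y .] }  — reduce
  I10: { [L → b ; . b] }  — shift
  I11: { [L → b ; b .] }  — reduce
  I12: { [Y → E ; . a] }  — shift
  I13: { [Y → E ; a .] }  — reduce

I2 contains reduce item [Y → E .] and shift item [Y → E . ; a] — shift-reduce conflict.

Answer: Yes — I2: [Y → E .] vs [Y → E . ; a]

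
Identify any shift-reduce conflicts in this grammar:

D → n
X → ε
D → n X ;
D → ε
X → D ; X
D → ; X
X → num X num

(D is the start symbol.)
Yes — I0: [D → .] vs [D → . ; X]; I1: [D → .] vs [D → . ; X]; I3: [D → .] vs [D → . ; X]; I6: [D → .] vs [D → . ; X]; I10: [D → .] vs [D → . ; X]

A shift-reduce conflict occurs when an LR(0) state has both:
  - a complete (reduce) item [A → α .] (dot at the end), and
  - a shift item [B → β . c γ] (dot before a terminal).

Augment with D' → D and build the canonical LR(0) collection (I0 = CLOSURE({[D' → . D]}), then GOTO on every symbol after a dot until no new states appear). It has 13 states:
  I0: { [D → . ; X], [D → . n X ;], [D → . n], [D → .], [D' → . D] }  — shift, reduce
  I1: { [D → . ; X], [D → . n X ;], [D → . n], [D → .], [D → ; . X], [X → . D ; X], [X → . num X num], [X → .] }  — shift, 2 reduces
  I2: { [D' → D .] }  — accept
  I3: { [D → . ; X], [D → . n X ;], [D → . n], [D → .], [D → n . X ;], [D → n .], [X → . D ; X], [X → . num X num], [X → .] }  — shift, 3 reduces
  I4: { [X → D . ; X] }  — shift
  I5: { [D → n X . ;] }  — shift
  I6: { [D → . ; X], [D → . n X ;], [D → . n], [D → .], [X → . D ; X], [X → . num X num], [X → .], [X → num . X num] }  — shift, 2 reduces
  I7: { [X → num X . num] }  — shift
  I8: { [X → num X num .] }  — reduce
  I9: { [D → n X ; .] }  — reduce
  I10: { [D → . ; X], [D → . n X ;], [D → . n], [D → .], [X → . D ; X], [X → . num X num], [X → .], [X → D ; . X] }  — shift, 2 reduces
  I11: { [X → D ; X .] }  — reduce
  I12: { [D → ; X .] }  — reduce

I0 contains reduce item [D → .] and shift items [D → . ; X], [D → . n], [D → . n X ;] — shift-reduce conflict.
I1 contains reduce items [D → .], [X → .] and shift items [D → . ; X], [D → . n], [D → . n X ;], [X → . num X num] — shift-reduce conflict.
I3 contains reduce items [D → .], [D → n .], [X → .] and shift items [D → . ; X], [D → . n], [D → . n X ;], [X → . num X num] — shift-reduce conflict.
I6 contains reduce items [D → .], [X → .] and shift items [D → . ; X], [D → . n], [D → . n X ;], [X → . num X num] — shift-reduce conflict.
I10 contains reduce items [D → .], [X → .] and shift items [D → . ; X], [D → . n], [D → . n X ;], [X → . num X num] — shift-reduce conflict.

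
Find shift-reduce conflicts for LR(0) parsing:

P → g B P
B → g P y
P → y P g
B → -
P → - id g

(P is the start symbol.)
No shift-reduce conflicts

A shift-reduce conflict occurs when an LR(0) state has both:
  - a complete (reduce) item [A → α .] (dot at the end), and
  - a shift item [B → β . c γ] (dot before a terminal).

Augment with P' → P and build the canonical LR(0) collection (I0 = CLOSURE({[P' → . P]}), then GOTO on every symbol after a dot until no new states appear). It has 15 states:
  I0: { [P → . - id g], [P → . g B P], [P → . y P g], [P' → . P] }  — shift
  I1: { [P → - . id g] }  — shift
  I2: { [P' → P .] }  — accept
  I3: { [B → . -], [B → . g P y], [P → g . B P] }  — shift
  I4: { [P → . - id g], [P → . g B P], [P → . y P g], [P → y . P g] }  — shift
  I5: { [P → y P . g] }  — shift
  I6: { [P → y P g .] }  — reduce
  I7: { [B → - .] }  — reduce
  I8: { [P → . - id g], [P → . g B P], [P → . y P g], [P → g B . P] }  — shift
  I9: { [B → g . P y], [P → . - id g], [P → . g B P], [P → . y P g] }  — shift
  I10: { [B → g P . y] }  — shift
  I11: { [B → g P y .] }  — reduce
  I12: { [P → g B P .] }  — reduce
  I13: { [P → - id . g] }  — shift
  I14: { [P → - id g .] }  — reduce

No state contains both a complete item and a shift item.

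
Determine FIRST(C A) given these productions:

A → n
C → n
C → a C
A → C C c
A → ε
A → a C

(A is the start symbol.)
{ 'a', 'n' }

FIRST sets of the non-terminals involved (from the grammar, by fixed-point iteration):
  FIRST(C) = { 'a', 'n' }

To compute FIRST(C A), process the symbols left to right:
Symbol C is a non-terminal. Add FIRST(C) \ {ε} = { 'a', 'n' }
C is not nullable (ε ∉ FIRST(C)), so stop here.
FIRST(C A) = { 'a', 'n' }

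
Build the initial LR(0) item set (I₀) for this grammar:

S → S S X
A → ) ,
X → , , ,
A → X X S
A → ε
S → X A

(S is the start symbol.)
First, augment the grammar with S' → S
I₀ = CLOSURE({ [S' → . S] }):
  [S' → . S] has the dot before S: add [S → . S S X], [S → . X A]
  [S → . X A] has the dot before X: add [X → . , , ,]
No further items can be added.

I₀ = { [S → . S S X], [S → . X A], [S' → . S], [X → . , , ,] }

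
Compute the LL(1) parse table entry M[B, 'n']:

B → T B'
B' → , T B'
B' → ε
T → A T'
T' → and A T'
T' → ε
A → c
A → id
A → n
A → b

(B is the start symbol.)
B → T B'

To find M[B, 'n'], we find productions for B where 'n' is in the predict set (PREDICT(N → α) = (FIRST(α) \ {ε}) ∪ (FOLLOW(N) if α ⇒* ε)).

Relevant sets:
  FIRST(T) = { 'b', 'c', 'id', 'n' }

B → T B': PREDICT = { 'b', 'c', 'id', 'n' }
  'n' is in predict set, so this production goes in M[B, 'n']

M[B, 'n'] = B → T B'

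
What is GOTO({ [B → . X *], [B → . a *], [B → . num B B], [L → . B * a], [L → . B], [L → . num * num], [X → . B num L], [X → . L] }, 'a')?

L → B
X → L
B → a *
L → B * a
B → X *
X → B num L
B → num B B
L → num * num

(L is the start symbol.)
{ [B → a . *] }

GOTO(I, 'a') = CLOSURE({ [A → αX.β] : [A → α.Xβ] ∈ I, X = 'a' })

Items with dot before 'a', with the dot advanced:
  [B → . a *] → [B → a . *]
Closure adds nothing (no advanced item has the dot before a non-terminal).

GOTO = { [B → a . *] }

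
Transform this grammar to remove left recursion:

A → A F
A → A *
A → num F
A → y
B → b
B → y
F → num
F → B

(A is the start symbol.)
A is directly left-recursive. The standard transformation for
  A → A α₁ | ... | A α_m | β₁ | ... | β_n
is
  A  → β₁ A' | ... | β_n A'
  A' → α₁ A' | ... | α_m A' | ε

A → num F becomes A → num F A'
A → y becomes A → y A'
A → A F becomes A' → F A'
A → A * becomes A' → * A'
Add A' → ε

Productions for other non-terminals are unchanged:
  B → b
  B → y
  F → num
  F → B

Resulting grammar:
A → num F A'
A → y A'
A' → F A'
A' → * A'
A' → ε
B → b
B → y
F → num
F → B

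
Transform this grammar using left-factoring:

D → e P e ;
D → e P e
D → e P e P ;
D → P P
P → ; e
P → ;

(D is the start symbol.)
D → e P e D'
D' → ;
D' → ε
D' → P ;
D → P P
P → ; P'
P' → e
P' → ε

Left-factoring transforms A → αβ₁ | αβ₂ into A → αA' and A' → β₁ | β₂
(α is the longest common prefix among the alternatives). Repeat until
no nonterminal has two alternatives with a common prefix.

Round 1: D has alternatives sharing prefix 'e P e'. Introduce D': D → e P e D'
  Add: D' → ;
  Add: D' → ε
  Add: D' → P ;

Round 2: P has alternatives sharing prefix ';'. Introduce P': P → ; P'
  Add: P' → e
  Add: P' → ε

No remaining common prefixes — done.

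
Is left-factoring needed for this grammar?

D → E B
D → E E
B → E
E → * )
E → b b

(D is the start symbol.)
Yes, D has productions with common prefix 'E'

Left-factoring is needed when two productions for the same non-terminal
share a common prefix on the right-hand side.

Productions for D:
  D → E B
  D → E E
Productions for E:
  E → * )
  E → b b

Found common prefix 'E' in productions for D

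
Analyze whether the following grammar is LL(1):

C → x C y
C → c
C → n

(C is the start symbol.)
Yes, the grammar is LL(1).

A grammar is LL(1) if for each non-terminal N with multiple productions, the predict sets of those productions are pairwise disjoint, where PREDICT(N → α) = (FIRST(α) \ {ε}) ∪ (FOLLOW(N) if α ⇒* ε).

For C:
  PREDICT(C → x C y) = { 'x' }
  PREDICT(C → c) = { 'c' }
  PREDICT(C → n) = { 'n' }

All predict sets are disjoint. The grammar IS LL(1).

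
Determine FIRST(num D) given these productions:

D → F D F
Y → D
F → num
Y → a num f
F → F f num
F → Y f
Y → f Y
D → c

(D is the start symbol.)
To compute FIRST(num D), process the symbols left to right:
Symbol num is a terminal. Add 'num' and stop.
FIRST(num D) = { 'num' }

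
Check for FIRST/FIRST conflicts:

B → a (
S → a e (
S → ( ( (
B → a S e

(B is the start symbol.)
Yes. B → a '(' / B → a S e on { 'a' }

A FIRST/FIRST conflict occurs when two productions N → α and N → β for the same non-terminal have FIRST(α) ∩ FIRST(β) ≠ ∅ (with ε ∈ FIRST of a nullable right-hand side, so two nullable alternatives also conflict).

Productions for B:
  B → a (: FIRST = { 'a' }
  B → a S e: FIRST = { 'a' }
Productions for S:
  S → a e (: FIRST = { 'a' }
  S → ( ( (: FIRST = { '(' }

Conflict for B: B → a ( and B → a S e
  Overlap: { 'a' }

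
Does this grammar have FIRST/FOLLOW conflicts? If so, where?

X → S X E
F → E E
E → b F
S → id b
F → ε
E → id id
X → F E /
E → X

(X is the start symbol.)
A FIRST/FOLLOW conflict occurs when a non-terminal N has a nullable alternative N → β (β ⇒* ε) and another alternative N → α with FIRST(α) ∩ FOLLOW(N) ≠ ∅: on such a lookahead the parser cannot decide between expanding α and letting N vanish via β.

Nullable non-terminals: F.
FIRST sets used below: FIRST(E) = { 'b', 'id' }

F: nullable alternative(s) F → ε; FOLLOW(F) = { $, '/', 'b', 'id' }
  F → E E: FIRST \ {ε} = { 'b', 'id' } — overlaps FOLLOW(F) on { 'b', 'id' }: CONFLICT
  F → ε: FIRST \ {ε} = { } — this is the only nullable alternative, skip

E, S, X have no nullable alternative, so no FIRST/FOLLOW check is needed there.

So the grammar has 1 FIRST/FOLLOW conflict (marked CONFLICT above).

Answer: Yes. F → E E with FOLLOW(F) on { 'b', 'id' }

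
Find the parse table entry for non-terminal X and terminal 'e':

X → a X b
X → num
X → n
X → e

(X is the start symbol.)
To find M[X, 'e'], we find productions for X where 'e' is in the predict set (PREDICT(N → α) = (FIRST(α) \ {ε}) ∪ (FOLLOW(N) if α ⇒* ε)).

X → a X b: PREDICT = { 'a' }
X → num: PREDICT = { 'num' }
X → n: PREDICT = { 'n' }
X → e: PREDICT = { 'e' }
  'e' is in predict set, so this production goes in M[X, 'e']

M[X, 'e'] = X → e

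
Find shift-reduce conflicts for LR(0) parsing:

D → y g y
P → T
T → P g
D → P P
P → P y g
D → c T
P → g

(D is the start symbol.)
A shift-reduce conflict occurs when an LR(0) state has both:
  - a complete (reduce) item [A → α .] (dot at the end), and
  - a shift item [B → β . c γ] (dot before a terminal).

Augment with D' → D and build the canonical LR(0) collection (I0 = CLOSURE({[D' → . D]}), then GOTO on every symbol after a dot until no new states appear). It has 16 states:
  I0: { [D → . P P], [D → . c T], [D → . y g y], [D' → . D], [P → . P y g], [P → . T], [P → . g], [T → . P g] }  — shift
  I1: { [D' → D .] }  — accept
  I2: { [D → P . P], [P → . P y g], [P → . T], [P → . g], [P → P . y g], [T → . P g], [T → P . g] }  — shift
  I3: { [P → T .] }  — reduce
  I4: { [D → c . T], [P → . P y g], [P → . T], [P → . g], [T → . P g] }  — shift
  I5: { [P → g .] }  — reduce
  I6: { [D → y . g y] }  — shift
  I7: { [D → y g . y] }  — shift
  I8: { [D → y g y .] }  — reduce
  I9: { [P → P . y g], [T → P . g] }  — shift
  I10: { [D → c T .], [P → T .] }  — 2 reduces
  I11: { [T → P g .] }  — reduce
  I12: { [P → P y . g] }  — shift
  I13: { [P → P y g .] }  — reduce
  I14: { [D → P P .], [P → P . y g], [T → P . g] }  — shift, reduce
  I15: { [P → g .], [T → P g .] }  — 2 reduces

I14 contains reduce item [D → P P .] and shift items [P → P . y g], [T → P . g] — shift-reduce conflict.

Answer: Yes — I14: [D → P P .] vs [P → P . y g]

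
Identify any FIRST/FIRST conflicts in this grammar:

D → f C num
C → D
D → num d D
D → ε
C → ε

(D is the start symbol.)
Yes. C → D / C → ε on { ε }

A FIRST/FIRST conflict occurs when two productions N → α and N → β for the same non-terminal have FIRST(α) ∩ FIRST(β) ≠ ∅ (with ε ∈ FIRST of a nullable right-hand side, so two nullable alternatives also conflict).

FIRST sets of the non-terminals at (or reachable through a nullable prefix from) the front of some alternative:
  FIRST(D) = { 'f', 'num', ε }

Productions for D:
  D → f C num: FIRST = { 'f' }
  D → num d D: FIRST = { 'num' }
  D → ε: FIRST = { ε }
Productions for C:
  C → D: FIRST = { 'f', 'num', ε }
  C → ε: FIRST = { ε }

Conflict for C: C → D and C → ε
  Overlap: { ε }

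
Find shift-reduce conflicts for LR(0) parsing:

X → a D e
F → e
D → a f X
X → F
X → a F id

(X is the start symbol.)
No shift-reduce conflicts

A shift-reduce conflict occurs when an LR(0) state has both:
  - a complete (reduce) item [A → α .] (dot at the end), and
  - a shift item [B → β . c γ] (dot before a terminal).

Augment with X' → X and build the canonical LR(0) collection (I0 = CLOSURE({[X' → . X]}), then GOTO on every symbol after a dot until no new states appear). It has 12 states:
  I0: { [F → . e], [X → . F], [X → . a D e], [X → . a F id], [X' → . X] }  — shift
  I1: { [X → F .] }  — reduce
  I2: { [X' → X .] }  — accept
  I3: { [D → . a f X], [F → . e], [X → a . D e], [X → a . F id] }  — shift
  I4: { [F → e .] }  — reduce
  I5: { [X → a D . e] }  — shift
  I6: { [X → a F . id] }  — shift
  I7: { [D → a . f X] }  — shift
  I8: { [D → a f . X], [F → . e], [X → . F], [X → . a D e], [X → . a F id] }  — shift
  I9: { [D → a f X .] }  — reduce
  I10: { [X → a F id .] }  — reduce
  I11: { [X → a D e .] }  — reduce

No state contains both a complete item and a shift item.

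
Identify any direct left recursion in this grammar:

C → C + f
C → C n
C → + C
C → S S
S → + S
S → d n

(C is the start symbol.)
Yes, C is left-recursive

Direct left recursion occurs when N → N α for some non-terminal N (the right-hand side begins with the left-hand side itself).

C → C + f: LEFT RECURSIVE (starts with C)
C → C n: LEFT RECURSIVE (starts with C)
C → + C: starts with '+'
C → S S: starts with S
S → + S: starts with '+'
S → d n: starts with d

The grammar has direct left recursion on: C.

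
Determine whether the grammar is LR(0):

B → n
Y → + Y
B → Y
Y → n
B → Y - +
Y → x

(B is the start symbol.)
No. Shift-reduce conflict between [B → Y .] and [B → Y . - +]

Augment with B' → B and build the canonical LR(0) collection (I0 = CLOSURE({[B' → . B]}), then GOTO on every symbol after a dot until no new states appear). It has 10 states:
  I0: { [B → . Y - +], [B → . Y], [B → . n], [B' → . B], [Y → . + Y], [Y → . n], [Y → . x] }  — shift
  I1: { [Y → + . Y], [Y → . + Y], [Y → . n], [Y → . x] }  — shift
  I2: { [B' → B .] }  — accept
  I3: { [B → Y . - +], [B → Y .] }  — shift, reduce
  I4: { [B → n .], [Y → n .] }  — 2 reduces
  I5: { [Y → x .] }  — reduce
  I6: { [B → Y - . +] }  — shift
  I7: { [B → Y - + .] }  — reduce
  I8: { [Y → + Y .] }  — reduce
  I9: { [Y → n .] }  — reduce

Conflict in state I3:
  Shift-reduce conflict between [B → Y .] and [B → Y . - +]
So the grammar is NOT LR(0).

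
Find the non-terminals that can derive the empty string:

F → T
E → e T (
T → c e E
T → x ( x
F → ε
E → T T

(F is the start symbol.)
A non-terminal is nullable if it can derive ε (the empty string): either it has an ε-production, or it has a production whose right-hand side consists entirely of nullable non-terminals.

ε-productions: F → ε
So F is immediately nullable.
No further non-terminal can be added: every production for the remaining non-terminals contains a terminal or a non-nullable non-terminal.
Nullable = { 'F' }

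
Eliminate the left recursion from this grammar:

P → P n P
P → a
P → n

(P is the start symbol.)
P is directly left-recursive. The standard transformation for
  A → A α₁ | ... | A α_m | β₁ | ... | β_n
is
  A  → β₁ A' | ... | β_n A'
  A' → α₁ A' | ... | α_m A' | ε

P → a becomes P → a P'
P → n becomes P → n P'
P → P n P becomes P' → n P P'
Add P' → ε

Resulting grammar:
P → a P'
P → n P'
P' → n P P'
P' → ε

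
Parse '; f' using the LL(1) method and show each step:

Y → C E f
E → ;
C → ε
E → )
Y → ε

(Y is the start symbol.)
LL(1) parsing maintains a stack (initially the start symbol over $) and the input. At each step: if the stack top is a terminal, match it against the current input token; if it is a non-terminal N, replace it with the RHS of M[N, lookahead] (the unique production whose predict set contains the lookahead).

Stack is shown with the top on the left.

Stack    Input  Action
----------------------
Y $      ; f $  output Y → C E f
C E f $  ; f $  output C → ε
E f $    ; f $  output E → ;
; f $    ; f $  match ';'
f $      f $    match 'f'
$        $      accept

The string is accepted.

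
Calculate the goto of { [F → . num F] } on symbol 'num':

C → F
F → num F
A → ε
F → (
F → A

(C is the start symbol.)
GOTO(I, 'num') = CLOSURE({ [A → αX.β] : [A → α.Xβ] ∈ I, X = 'num' })

Items with dot before 'num', with the dot advanced:
  [F → . num F] → [F → num . F]
Closure of the advanced items:
  [F → num . F] has the dot before F: add [F → . num F], [F → . (], [F → . A]
  [F → . A] has the dot before A: add [A → .]

GOTO = { [A → .], [F → . (], [F → . A], [F → . num F], [F → num . F] }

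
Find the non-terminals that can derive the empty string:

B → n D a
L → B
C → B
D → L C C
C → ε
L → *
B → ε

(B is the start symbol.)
{ 'B', 'C', 'D', 'L' }

A non-terminal is nullable if it can derive ε (the empty string): either it has an ε-production, or it has a production whose right-hand side consists entirely of nullable non-terminals.

ε-productions: C → ε, B → ε
So C, B are immediately nullable.
L → B: every symbol on the right is nullable, so L is nullable too.
D → L C C: every symbol on the right is nullable, so D is nullable too.
Every non-terminal is now nullable.
Nullable = { 'B', 'C', 'D', 'L' }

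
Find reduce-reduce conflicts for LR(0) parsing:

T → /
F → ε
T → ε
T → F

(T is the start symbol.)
Yes — I0: [F → .] vs [T → .]

A reduce-reduce conflict occurs when an LR(0) state has two complete items [A → α .] and [B → β .] — both call for a reduction, and with no lookahead the parser cannot choose between them.

Augment with T' → T and build the canonical LR(0) collection (I0 = CLOSURE({[T' → . T]}), then GOTO on every symbol after a dot until no new states appear). It has 4 states:
  I0: { [F → .], [T → . /], [T → . F], [T → .], [T' → . T] }  — shift, 2 reduces
  I1: { [T → / .] }  — reduce
  I2: { [T → F .] }  — reduce
  I3: { [T' → T .] }  — accept

I0 contains complete items [F → .], [T → .] — reduce-reduce conflict.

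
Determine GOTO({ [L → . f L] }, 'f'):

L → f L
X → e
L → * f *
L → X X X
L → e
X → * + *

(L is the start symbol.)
GOTO(I, 'f') = CLOSURE({ [A → αX.β] : [A → α.Xβ] ∈ I, X = 'f' })

Items with dot before 'f', with the dot advanced:
  [L → . f L] → [L → f . L]
Closure of the advanced items:
  [L → f . L] has the dot before L: add [L → . f L], [L → . * f *], [L → . X X X], [L → . e]
  [L → . X X X] has the dot before X: add [X → . e], [X → . * + *]

GOTO = { [L → . * f *], [L → . X X X], [L → . e], [L → . f L], [L → f . L], [X → . * + *], [X → . e] }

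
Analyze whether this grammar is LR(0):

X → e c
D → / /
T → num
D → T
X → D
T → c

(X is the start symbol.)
A grammar is LR(0) if no state in the canonical LR(0) collection has:
  - both a shift item (dot before a terminal) and a complete item (shift-reduce conflict), or
  - two or more complete items (reduce-reduce conflict; the accept item [X' → X .] counts as a complete item here).

Augment with X' → X and build the canonical LR(0) collection (I0 = CLOSURE({[X' → . X]}), then GOTO on every symbol after a dot until no new states appear). It has 10 states:
  I0: { [D → . / /], [D → . T], [T → . c], [T → . num], [X → . D], [X → . e c], [X' → . X] }  — shift
  I1: { [D → / . /] }  — shift
  I2: { [X → D .] }  — reduce
  I3: { [D → T .] }  — reduce
  I4: { [X' → X .] }  — accept
  I5: { [T → c .] }  — reduce
  I6: { [X → e . c] }  — shift
  I7: { [T → num .] }  — reduce
  I8: { [X → e c .] }  — reduce
  I9: { [D → / / .] }  — reduce

Every state is either a pure shift/goto state or contains exactly one complete item and nothing to shift — no conflicts. The grammar is LR(0).

Answer: Yes, the grammar is LR(0)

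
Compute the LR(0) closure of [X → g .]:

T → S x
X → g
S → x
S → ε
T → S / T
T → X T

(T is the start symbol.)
{ [X → g .] }

Start with: [X → g .]
The dot is at the end, so nothing is added.

CLOSURE = { [X → g .] }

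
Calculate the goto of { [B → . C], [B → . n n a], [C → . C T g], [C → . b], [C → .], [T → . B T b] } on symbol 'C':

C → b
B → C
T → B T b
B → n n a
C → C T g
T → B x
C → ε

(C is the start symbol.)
GOTO(I, 'C') = CLOSURE({ [A → αX.β] : [A → α.Xβ] ∈ I, X = 'C' })

Items with dot before 'C', with the dot advanced:
  [B → . C] → [B → C .]
  [C → . C T g] → [C → C . T g]
Closure of the advanced items:
  [C → C . T g] has the dot before T: add [T → . B T b], [T → . B x]
  [T → . B T b] has the dot before B: add [B → . C], [B → . n n a]
  [B → . C] has the dot before C: add [C → . b], [C → . C T g], [C → .]

GOTO = { [B → . C], [B → . n n a], [B → C .], [C → . C T g], [C → . b], [C → .], [C → C . T g], [T → . B T b], [T → . B x] }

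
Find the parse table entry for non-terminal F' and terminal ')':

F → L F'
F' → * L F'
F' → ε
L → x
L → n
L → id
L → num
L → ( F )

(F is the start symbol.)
To find M[F', ')'], we find productions for F' where ')' is in the predict set (PREDICT(N → α) = (FIRST(α) \ {ε}) ∪ (FOLLOW(N) if α ⇒* ε)).

Relevant sets:
  FOLLOW(F') = { $, ')' }

F' → * L F': PREDICT = { '*' }
F' → ε: PREDICT = { $, ')' }
  ')' is in predict set, so this production goes in M[F', ')']

M[F', ')'] = F' → ε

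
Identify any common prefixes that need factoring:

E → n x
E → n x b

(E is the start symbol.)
Yes, E has productions with common prefix 'n x'

Left-factoring is needed when two productions for the same non-terminal
share a common prefix on the right-hand side.

Productions for E:
  E → n x
  E → n x b

Found common prefix 'n x' in productions for E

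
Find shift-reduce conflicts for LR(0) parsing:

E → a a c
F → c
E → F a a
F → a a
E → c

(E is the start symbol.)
Yes — I5: [F → a a .] vs [E → a a . c]

A shift-reduce conflict occurs when an LR(0) state has both:
  - a complete (reduce) item [A → α .] (dot at the end), and
  - a shift item [B → β . c γ] (dot before a terminal).

Augment with E' → E and build the canonical LR(0) collection (I0 = CLOSURE({[E' → . E]}), then GOTO on every symbol after a dot until no new states appear). It has 9 states:
  I0: { [E → . F a a], [E → . a a c], [E → . c], [E' → . E], [F → . a a], [F → . c] }  — shift
  I1: { [E' → E .] }  — accept
  I2: { [E → F . a a] }  — shift
  I3: { [E → a . a c], [F → a . a] }  — shift
  I4: { [E → c .], [F → c .] }  — 2 reduces
  I5: { [E → a a . c], [F → a a .] }  — shift, reduce
  I6: { [E → a a c .] }  — reduce
  I7: { [E → F a . a] }  — shift
  I8: { [E → F a a .] }  — reduce

I5 contains reduce item [F → a a .] and shift item [E → a a . c] — shift-reduce conflict.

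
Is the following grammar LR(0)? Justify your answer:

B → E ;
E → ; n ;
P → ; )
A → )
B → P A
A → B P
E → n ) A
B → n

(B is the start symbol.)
A grammar is LR(0) if no state in the canonical LR(0) collection has:
  - both a shift item (dot before a terminal) and a complete item (shift-reduce conflict), or
  - two or more complete items (reduce-reduce conflict; the accept item [B' → B .] counts as a complete item here).

Augment with B' → B and build the canonical LR(0) collection (I0 = CLOSURE({[B' → . B]}), then GOTO on every symbol after a dot until no new states appear). It has 17 states:
  I0: { [B → . E ;], [B → . P A], [B → . n], [B' → . B], [E → . ; n ;], [E → . n ) A], [P → . ; )] }  — shift
  I1: { [E → ; . n ;], [P → ; . )] }  — shift
  I2: { [B' → B .] }  — accept
  I3: { [B → E . ;] }  — shift
  I4: { [A → . )], [A → . B P], [B → . E ;], [B → . P A], [B → . n], [B → P . A], [E → . ; n ;], [E → . n ) A], [P → . ; )] }  — shift
  I5: { [B → n .], [E → n . ) A] }  — shift, reduce
  I6: { [A → . )], [A → . B P], [B → . E ;], [B → . P A], [B → . n], [E → . ; n ;], [E → . n ) A], [E → n ) . A], [P → . ; )] }  — shift
  I7: { [A → ) .] }  — reduce
  I8: { [E → n ) A .] }  — reduce
  I9: { [A → B . P], [P → . ; )] }  — shift
  I10: { [P → ; . )] }  — shift
  I11: { [A → B P .] }  — reduce
  I12: { [P → ; ) .] }  — reduce
  I13: { [B → P A .] }  — reduce
  I14: { [B → E ; .] }  — reduce
  I15: { [E → ; n . ;] }  — shift
  I16: { [E → ; n ; .] }  — reduce

Conflict in state I5:
  Shift-reduce conflict between [B → n .] and [E → n . ) A]
So the grammar is NOT LR(0).

Answer: No. Shift-reduce conflict between [B → n .] and [E → n . ) A]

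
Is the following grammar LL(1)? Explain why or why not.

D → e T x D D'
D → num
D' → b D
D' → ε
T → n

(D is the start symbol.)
A grammar is LL(1) if for each non-terminal N with multiple productions, the predict sets of those productions are pairwise disjoint, where PREDICT(N → α) = (FIRST(α) \ {ε}) ∪ (FOLLOW(N) if α ⇒* ε).

Relevant sets:
  FOLLOW(D') = { $, 'b' }

For D:
  PREDICT(D → e T x D D') = { 'e' }
  PREDICT(D → num) = { 'num' }
For D':
  PREDICT(D' → b D) = { 'b' }
  PREDICT(D' → ε) = { $, 'b' }
T has a single production, so nothing to check there.

Conflict found: Predict set conflict for D': { 'b' }
The grammar is NOT LL(1).

Answer: No. Predict set conflict for D': { 'b' }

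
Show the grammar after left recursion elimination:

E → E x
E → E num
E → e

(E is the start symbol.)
E is directly left-recursive. The standard transformation for
  A → A α₁ | ... | A α_m | β₁ | ... | β_n
is
  A  → β₁ A' | ... | β_n A'
  A' → α₁ A' | ... | α_m A' | ε

E → e becomes E → e E'
E → E x becomes E' → x E'
E → E num becomes E' → num E'
Add E' → ε

Resulting grammar:
E → e E'
E' → x E'
E' → num E'
E' → ε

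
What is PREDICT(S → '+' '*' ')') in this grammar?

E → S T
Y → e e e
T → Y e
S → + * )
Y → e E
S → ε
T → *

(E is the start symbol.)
{ '+' }

PREDICT(S → '+' '*' ')') = (FIRST(RHS) \ {ε}) ∪ (FOLLOW(S) if ε ∈ FIRST(RHS), i.e. RHS ⇒* ε)
FIRST('+' '*' ')') = { '+' }
ε ∉ FIRST('+' '*' ')'), so FOLLOW(S) is not added.
PREDICT(S → '+' '*' ')') = { '+' }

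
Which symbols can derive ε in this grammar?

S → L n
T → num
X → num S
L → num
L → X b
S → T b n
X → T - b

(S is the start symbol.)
None

A non-terminal is nullable if it can derive ε (the empty string): either it has an ε-production, or it has a production whose right-hand side consists entirely of nullable non-terminals.

There are no ε-productions, so no non-terminal can derive ε.
No non-terminals are nullable.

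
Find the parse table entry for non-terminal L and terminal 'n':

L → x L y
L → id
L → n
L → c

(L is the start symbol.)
L → n

To find M[L, 'n'], we find productions for L where 'n' is in the predict set (PREDICT(N → α) = (FIRST(α) \ {ε}) ∪ (FOLLOW(N) if α ⇒* ε)).

L → x L y: PREDICT = { 'x' }
L → id: PREDICT = { 'id' }
L → n: PREDICT = { 'n' }
  'n' is in predict set, so this production goes in M[L, 'n']
L → c: PREDICT = { 'c' }

M[L, 'n'] = L → n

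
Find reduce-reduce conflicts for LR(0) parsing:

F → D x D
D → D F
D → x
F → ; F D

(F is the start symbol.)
A reduce-reduce conflict occurs when an LR(0) state has two complete items [A → α .] and [B → β .] — both call for a reduction, and with no lookahead the parser cannot choose between them.

Augment with F' → F and build the canonical LR(0) collection (I0 = CLOSURE({[F' → . F]}), then GOTO on every symbol after a dot until no new states appear). It has 10 states:
  I0: { [D → . D F], [D → . x], [F → . ; F D], [F → . D x D], [F' → . F] }  — shift
  I1: { [D → . D F], [D → . x], [F → . ; F D], [F → . D x D], [F → ; . F D] }  — shift
  I2: { [D → . D F], [D → . x], [D → D . F], [F → . ; F D], [F → . D x D], [F → D . x D] }  — shift
  I3: { [F' → F .] }  — accept
  I4: { [D → x .] }  — reduce
  I5: { [D → D F .] }  — reduce
  I6: { [D → . D F], [D → . x], [D → x .], [F → D x . D] }  — shift, reduce
  I7: { [D → . D F], [D → . x], [D → D . F], [F → . ; F D], [F → . D x D], [F → D x D .] }  — shift, reduce
  I8: { [D → . D F], [D → . x], [F → ; F . D] }  — shift
  I9: { [D → . D F], [D → . x], [D → D . F], [F → . ; F D], [F → . D x D], [F → ; F D .] }  — shift, reduce

No state contains more than one complete item.

Answer: No reduce-reduce conflicts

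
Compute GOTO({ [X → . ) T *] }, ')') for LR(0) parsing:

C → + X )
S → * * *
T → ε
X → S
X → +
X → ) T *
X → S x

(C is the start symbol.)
GOTO(I, ')') = CLOSURE({ [A → αX.β] : [A → α.Xβ] ∈ I, X = ')' })

Items with dot before ')', with the dot advanced:
  [X → . ) T *] → [X → ) . T *]
Closure of the advanced items:
  [X → ) . T *] has the dot before T: add [T → .]

GOTO = { [T → .], [X → ) . T *] }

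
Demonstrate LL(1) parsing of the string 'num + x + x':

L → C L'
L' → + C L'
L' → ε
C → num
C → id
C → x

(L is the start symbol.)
LL(1) parsing maintains a stack (initially the start symbol over $) and the input. At each step: if the stack top is a terminal, match it against the current input token; if it is a non-terminal N, replace it with the RHS of M[N, lookahead] (the unique production whose predict set contains the lookahead).

Stack is shown with the top on the left.

Stack     Input          Action
-------------------------------
L $       num + x + x $  output L → C L'
C L' $    num + x + x $  output C → num
num L' $  num + x + x $  match 'num'
L' $      + x + x $      output L' → + C L'
+ C L' $  + x + x $      match '+'
C L' $    x + x $        output C → x
x L' $    x + x $        match 'x'
L' $      + x $          output L' → + C L'
+ C L' $  + x $          match '+'
C L' $    x $            output C → x
x L' $    x $            match 'x'
L' $      $              output L' → ε
$         $              accept

The string is accepted.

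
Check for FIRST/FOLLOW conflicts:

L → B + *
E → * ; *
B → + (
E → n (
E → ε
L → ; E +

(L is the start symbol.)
No FIRST/FOLLOW conflicts.

A FIRST/FOLLOW conflict occurs when a non-terminal N has a nullable alternative N → β (β ⇒* ε) and another alternative N → α with FIRST(α) ∩ FOLLOW(N) ≠ ∅: on such a lookahead the parser cannot decide between expanding α and letting N vanish via β.

Nullable non-terminals: E.

E: nullable alternative(s) E → ε; FOLLOW(E) = { '+' }
  E → * ; *: FIRST \ {ε} = { '*' } — disjoint from FOLLOW(E)
  E → n (: FIRST \ {ε} = { 'n' } — disjoint from FOLLOW(E)
  E → ε: FIRST \ {ε} = { } — this is the only nullable alternative, skip

B, L have no nullable alternative, so no FIRST/FOLLOW check is needed there.

No FIRST/FOLLOW conflicts found.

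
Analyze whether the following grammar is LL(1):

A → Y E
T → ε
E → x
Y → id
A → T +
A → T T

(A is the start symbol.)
Relevant sets:
  FIRST(Y) = { 'id' }
  FIRST(T) = { ε }
  FOLLOW(A) = { $ }

For A:
  PREDICT(A → Y E) = { 'id' }
  PREDICT(A → T '+') = { '+' }
  PREDICT(A → T T) = { $ }
T, E, Y have a single production, so nothing to check there.

All predict sets are disjoint. The grammar IS LL(1).

Answer: Yes, the grammar is LL(1).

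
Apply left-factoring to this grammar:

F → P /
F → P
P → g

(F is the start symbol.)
F → P F'
F' → /
F' → ε
P → g

Left-factoring transforms A → αβ₁ | αβ₂ into A → αA' and A' → β₁ | β₂
(α is the longest common prefix among the alternatives). Repeat until
no nonterminal has two alternatives with a common prefix.

Round 1: F has alternatives sharing prefix 'P'. Introduce F': F → P F'
  Add: F' → /
  Add: F' → ε

No remaining common prefixes — done.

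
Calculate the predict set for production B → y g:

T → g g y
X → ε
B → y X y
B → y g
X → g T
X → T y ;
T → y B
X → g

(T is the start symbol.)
PREDICT(B → y g) = (FIRST(RHS) \ {ε}) ∪ (FOLLOW(B) if ε ∈ FIRST(RHS), i.e. RHS ⇒* ε)
FIRST(y g) = { 'y' }
ε ∉ FIRST(y g), so FOLLOW(B) is not added.
PREDICT(B → y g) = { 'y' }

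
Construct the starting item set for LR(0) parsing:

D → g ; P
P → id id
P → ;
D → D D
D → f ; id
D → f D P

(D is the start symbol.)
{ [D → . D D], [D → . f ; id], [D → . f D P], [D → . g ; P], [D' → . D] }

First, augment the grammar with D' → D
I₀ = CLOSURE({ [D' → . D] }):
  [D' → . D] has the dot before D: add [D → . g ; P], [D → . D D], [D → . f ; id], [D → . f D P]
No further items can be added.

I₀ = { [D → . D D], [D → . f ; id], [D → . f D P], [D → . g ; P], [D' → . D] }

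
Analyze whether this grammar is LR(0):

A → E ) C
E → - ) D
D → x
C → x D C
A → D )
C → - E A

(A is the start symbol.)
Yes, the grammar is LR(0)

A grammar is LR(0) if no state in the canonical LR(0) collection has:
  - both a shift item (dot before a terminal) and a complete item (shift-reduce conflict), or
  - two or more complete items (reduce-reduce conflict; the accept item [A' → A .] counts as a complete item here).

Augment with A' → A and build the canonical LR(0) collection (I0 = CLOSURE({[A' → . A]}), then GOTO on every symbol after a dot until no new states appear). It has 17 states:
  I0: { [A → . D )], [A → . E ) C], [A' → . A], [D → . x], [E → . - ) D] }  — shift
  I1: { [E → - . ) D] }  — shift
  I2: { [A' → A .] }  — accept
  I3: { [A → D . )] }  — shift
  I4: { [A → E . ) C] }  — shift
  I5: { [D → x .] }  — reduce
  I6: { [A → E ) . C], [C → . - E A], [C → . x D C] }  — shift
  I7: { [C → - . E A], [E → . - ) D] }  — shift
  I8: { [A → E ) C .] }  — reduce
  I9: { [C → x . D C], [D → . x] }  — shift
  I10: { [C → . - E A], [C → . x D C], [C → x D . C] }  — shift
  I11: { [C → x D C .] }  — reduce
  I12: { [A → . D )], [A → . E ) C], [C → - E . A], [D → . x], [E → . - ) D] }  — shift
  I13: { [C → - E A .] }  — reduce
  I14: { [A → D ) .] }  — reduce
  I15: { [D → . x], [E → - ) . D] }  — shift
  I16: { [E → - ) D .] }  — reduce

Every state is either a pure shift/goto state or contains exactly one complete item and nothing to shift — no conflicts. The grammar is LR(0).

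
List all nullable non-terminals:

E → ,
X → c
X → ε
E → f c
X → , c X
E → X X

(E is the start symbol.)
{ 'E', 'X' }

ε-productions: X → ε
So X is immediately nullable.
E → X X: every symbol on the right is nullable, so E is nullable too.
Every non-terminal is now nullable.
Nullable = { 'E', 'X' }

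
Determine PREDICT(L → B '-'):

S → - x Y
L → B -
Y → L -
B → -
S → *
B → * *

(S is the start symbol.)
PREDICT(L → B '-') = (FIRST(RHS) \ {ε}) ∪ (FOLLOW(L) if ε ∈ FIRST(RHS), i.e. RHS ⇒* ε)
FIRST(B) = { '*', '-' }
FIRST(B '-') = { '*', '-' }
ε ∉ FIRST(B '-'), so FOLLOW(L) is not added.
PREDICT(L → B '-') = { '*', '-' }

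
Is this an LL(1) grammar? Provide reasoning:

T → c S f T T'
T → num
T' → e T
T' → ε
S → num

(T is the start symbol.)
A grammar is LL(1) if for each non-terminal N with multiple productions, the predict sets of those productions are pairwise disjoint, where PREDICT(N → α) = (FIRST(α) \ {ε}) ∪ (FOLLOW(N) if α ⇒* ε).

Relevant sets:
  FOLLOW(T') = { $, 'e' }

For T:
  PREDICT(T → c S f T T') = { 'c' }
  PREDICT(T → num) = { 'num' }
For T':
  PREDICT(T' → e T) = { 'e' }
  PREDICT(T' → ε) = { $, 'e' }
S has a single production, so nothing to check there.

Conflict found: Predict set conflict for T': { 'e' }
The grammar is NOT LL(1).

Answer: No. Predict set conflict for T': { 'e' }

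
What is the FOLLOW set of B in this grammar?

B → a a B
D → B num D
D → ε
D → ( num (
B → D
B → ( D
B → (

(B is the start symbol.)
{ $, 'num' }

To compute FOLLOW(B), find every occurrence of B on a right-hand side N → α B β: add FIRST(β) \ {ε}, and if β is empty or nullable also add FOLLOW(N). Iterate to a fixed point.

B is the start symbol, so $ ∈ FOLLOW(B).
In B → a a B: B is at the end; this adds FOLLOW(B) to itself — nothing new
In D → B num D: B is followed by num D, add FIRST(num D) \ {ε} = { 'num' }

Taking the union: FOLLOW(B) = { $, 'num' }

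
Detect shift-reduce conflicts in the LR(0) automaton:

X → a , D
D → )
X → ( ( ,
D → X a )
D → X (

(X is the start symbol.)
No shift-reduce conflicts

A shift-reduce conflict occurs when an LR(0) state has both:
  - a complete (reduce) item [A → α .] (dot at the end), and
  - a shift item [B → β . c γ] (dot before a terminal).

Augment with X' → X and build the canonical LR(0) collection (I0 = CLOSURE({[X' → . X]}), then GOTO on every symbol after a dot until no new states appear). It has 13 states:
  I0: { [X → . ( ( ,], [X → . a , D], [X' → . X] }  — shift
  I1: { [X → ( . ( ,] }  — shift
  I2: { [X' → X .] }  — accept
  I3: { [X → a . , D] }  — shift
  I4: { [D → . )], [D → . X (], [D → . X a )], [X → . ( ( ,], [X → . a , D], [X → a , . D] }  — shift
  I5: { [D → ) .] }  — reduce
  I6: { [X → a , D .] }  — reduce
  I7: { [D → X . (], [D → X . a )] }  — shift
  I8: { [D → X ( .] }  — reduce
  I9: { [D → X a . )] }  — shift
  I10: { [D → X a ) .] }  — reduce
  I11: { [X → ( ( . ,] }  — shift
  I12: { [X → ( ( , .] }  — reduce

No state contains both a complete item and a shift item.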